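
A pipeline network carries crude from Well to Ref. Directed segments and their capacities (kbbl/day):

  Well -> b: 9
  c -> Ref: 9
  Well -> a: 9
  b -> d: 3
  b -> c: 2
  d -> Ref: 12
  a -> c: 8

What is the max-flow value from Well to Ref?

Augment Well→a→c→Ref: bottleneck 8, flow now 8.
Augment Well→b→c→Ref: bottleneck 1, flow now 9.
Augment Well→b→d→Ref: bottleneck 3, flow now 12.
No augmenting path remains; maximum flow = 12.
In the residual graph, reachable from Well: {Well, a, b, c}.
Min-cut edges: b→d (3), c→Ref (9); capacity 3 + 9 = 12.
This cut is saturated, so no flow can exceed 12.

12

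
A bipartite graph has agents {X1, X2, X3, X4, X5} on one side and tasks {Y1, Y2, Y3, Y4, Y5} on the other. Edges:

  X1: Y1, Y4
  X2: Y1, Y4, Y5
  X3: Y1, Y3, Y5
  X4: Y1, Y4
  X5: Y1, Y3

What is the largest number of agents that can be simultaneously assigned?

4

Unit-capacity flow: source→left, listed edges, right→sink; max matching = max flow.
Augmenting path X1→Y1 (+1); matched 1.
Augmenting path X2→Y4 (+1); matched 2.
Augmenting path X3→Y3 (+1); matched 3.
Augmenting path X4→Y4→X2→Y5 (+1); matched 4.
No augmenting path remains; maximum matching = 4.
König certificate: {Y1, Y3, Y4, Y5} is a vertex cover of size 4 (every listed pair touches it), so no matching can be larger.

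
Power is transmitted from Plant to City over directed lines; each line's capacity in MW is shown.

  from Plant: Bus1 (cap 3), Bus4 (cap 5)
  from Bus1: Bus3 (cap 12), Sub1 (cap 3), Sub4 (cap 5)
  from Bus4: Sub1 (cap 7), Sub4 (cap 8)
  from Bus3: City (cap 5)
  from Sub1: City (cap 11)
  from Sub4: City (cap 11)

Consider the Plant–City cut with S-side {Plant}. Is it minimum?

Given cut capacity: 3 + 5 = 8.
Augment Plant→Bus1→Bus3→City: bottleneck 3, flow now 3.
Augment Plant→Bus4→Sub1→City: bottleneck 5, flow now 8.
No augmenting path remains; maximum flow = 8.
Cut capacity 8 equals the max flow, so it is a minimum cut.

Yes — it is a minimum cut (capacity 8).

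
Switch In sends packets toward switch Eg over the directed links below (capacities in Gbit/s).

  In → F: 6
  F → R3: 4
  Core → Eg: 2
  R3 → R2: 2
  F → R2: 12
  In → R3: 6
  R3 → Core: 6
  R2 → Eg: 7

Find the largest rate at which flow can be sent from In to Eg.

9

Augment In→R3→R2→Eg: bottleneck 2, flow now 2.
Augment In→R3→Core→Eg: bottleneck 2, flow now 4.
Augment In→F→R2→Eg: bottleneck 5, flow now 9.
No augmenting path remains; maximum flow = 9.
In the residual graph, reachable from In: {In, R3, F, R2, Core}.
Min-cut edges: R2→Eg (7), Core→Eg (2); capacity 7 + 2 = 9.
This cut is saturated, so no flow can exceed 9.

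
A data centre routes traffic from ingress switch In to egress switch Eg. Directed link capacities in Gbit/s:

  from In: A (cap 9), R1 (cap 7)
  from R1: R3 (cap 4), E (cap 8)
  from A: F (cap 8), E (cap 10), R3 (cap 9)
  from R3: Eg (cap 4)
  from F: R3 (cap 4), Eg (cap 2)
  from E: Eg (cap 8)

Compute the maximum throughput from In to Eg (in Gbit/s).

Augment In→R1→R3→Eg: bottleneck 4, flow now 4.
Augment In→R1→E→Eg: bottleneck 3, flow now 7.
Augment In→A→F→Eg: bottleneck 2, flow now 9.
Augment In→A→E→Eg: bottleneck 5, flow now 14.
No augmenting path remains; maximum flow = 14.
In the residual graph, reachable from In: {In, R1, A, R3, F, E}.
Min-cut edges: R3→Eg (4), F→Eg (2), E→Eg (8); capacity 4 + 2 + 8 = 14.
This cut is saturated, so no flow can exceed 14.

14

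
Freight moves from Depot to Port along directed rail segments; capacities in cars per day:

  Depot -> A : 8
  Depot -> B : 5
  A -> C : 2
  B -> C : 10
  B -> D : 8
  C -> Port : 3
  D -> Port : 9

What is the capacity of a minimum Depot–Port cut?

Augment Depot→A→C→Port: bottleneck 2, flow now 2.
Augment Depot→B→C→Port: bottleneck 1, flow now 3.
Augment Depot→B→D→Port: bottleneck 4, flow now 7.
No augmenting path remains; maximum flow = 7.
By max-flow min-cut, the minimum cut capacity equals the max flow.
In the residual graph, reachable from Depot: {Depot, A}.
Min-cut edges: Depot→B (5), A→C (2); capacity 5 + 2 = 7.

7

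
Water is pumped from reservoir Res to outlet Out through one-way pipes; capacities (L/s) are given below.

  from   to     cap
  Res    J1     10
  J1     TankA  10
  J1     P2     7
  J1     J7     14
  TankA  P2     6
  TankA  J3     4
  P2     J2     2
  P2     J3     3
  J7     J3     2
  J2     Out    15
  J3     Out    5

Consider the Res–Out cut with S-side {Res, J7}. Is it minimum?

Given cut capacity: 10 + 2 = 12.
Augment Res→J1→TankA→J3→Out: bottleneck 4, flow now 4.
Augment Res→J1→P2→J2→Out: bottleneck 2, flow now 6.
Augment Res→J1→P2→J3→Out: bottleneck 1, flow now 7.
No augmenting path remains; maximum flow = 7.
In the residual graph, reachable from Res: {Res, J1, TankA, P2, J7, J3}.
Min-cut edges: P2→J2 (2), J3→Out (5); capacity 2 + 5 = 7.
Cut capacity 12 exceeds the max flow 7, so it is not minimum.

No — its capacity is 12, but the minimum cut has capacity 7.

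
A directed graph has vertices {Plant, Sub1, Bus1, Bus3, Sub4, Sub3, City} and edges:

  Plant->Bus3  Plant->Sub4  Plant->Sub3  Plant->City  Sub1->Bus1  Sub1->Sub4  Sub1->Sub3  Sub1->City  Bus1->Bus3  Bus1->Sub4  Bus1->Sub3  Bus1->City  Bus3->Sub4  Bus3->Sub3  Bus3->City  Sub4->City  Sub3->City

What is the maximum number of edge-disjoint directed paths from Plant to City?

4

Assign every edge capacity 1; by Menger, the answer equals the max flow.
Path Plant→City (+1); total 1.
Path Plant→Bus3→City (+1); total 2.
Path Plant→Sub4→City (+1); total 3.
Path Plant→Sub3→City (+1); total 4.
No residual Plant→City path; max flow = 4.
Certifying cut of size 4: {Plant→Bus3, Plant→City, Plant→Sub3, Plant→Sub4}.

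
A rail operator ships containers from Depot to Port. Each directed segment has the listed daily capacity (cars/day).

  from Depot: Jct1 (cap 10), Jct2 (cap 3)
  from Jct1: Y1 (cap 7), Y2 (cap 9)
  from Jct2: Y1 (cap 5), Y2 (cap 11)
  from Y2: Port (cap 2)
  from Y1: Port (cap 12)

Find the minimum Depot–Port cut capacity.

12

Augment Depot→Jct1→Y2→Port: bottleneck 2, flow now 2.
Augment Depot→Jct1→Y1→Port: bottleneck 7, flow now 9.
Augment Depot→Jct2→Y1→Port: bottleneck 3, flow now 12.
No augmenting path remains; maximum flow = 12.
By max-flow min-cut, the minimum cut capacity equals the max flow.
In the residual graph, reachable from Depot: {Depot, Jct1, Y2}.
Min-cut edges: Depot→Jct2 (3), Jct1→Y1 (7), Y2→Port (2); capacity 3 + 7 + 2 = 12.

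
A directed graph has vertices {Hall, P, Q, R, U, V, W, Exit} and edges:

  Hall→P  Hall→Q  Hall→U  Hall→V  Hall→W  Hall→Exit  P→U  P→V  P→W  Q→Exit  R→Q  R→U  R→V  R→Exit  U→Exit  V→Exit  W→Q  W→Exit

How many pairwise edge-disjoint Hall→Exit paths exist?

5

Assign every edge capacity 1; by Menger, the answer equals the max flow.
Path Hall→Exit (+1); total 1.
Path Hall→Q→Exit (+1); total 2.
Path Hall→U→Exit (+1); total 3.
Path Hall→V→Exit (+1); total 4.
Path Hall→W→Exit (+1); total 5.
No residual Hall→Exit path; max flow = 5.
Certifying cut of size 5: {Hall→Exit, Q→Exit, U→Exit, V→Exit, W→Exit}.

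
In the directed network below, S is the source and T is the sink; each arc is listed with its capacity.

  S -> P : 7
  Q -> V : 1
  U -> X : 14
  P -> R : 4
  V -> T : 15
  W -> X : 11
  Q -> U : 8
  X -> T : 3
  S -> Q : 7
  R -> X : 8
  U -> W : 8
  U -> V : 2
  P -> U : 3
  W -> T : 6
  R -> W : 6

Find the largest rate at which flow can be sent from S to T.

12

Augment S→Q→V→T: bottleneck 1, flow now 1.
Augment S→P→R→W→T: bottleneck 4, flow now 5.
Augment S→P→U→V→T: bottleneck 2, flow now 7.
Augment S→P→U→W→T: bottleneck 1, flow now 8.
Augment S→Q→U→W→T: bottleneck 1, flow now 9.
Augment S→Q→U→X→T: bottleneck 3, flow now 12.
No augmenting path remains; maximum flow = 12.
In the residual graph, reachable from S: {S, P, Q, R, U, W, X}.
Min-cut edges: Q→V (1), U→V (2), W→T (6), X→T (3); capacity 1 + 2 + 6 + 3 = 12.
This cut is saturated, so no flow can exceed 12.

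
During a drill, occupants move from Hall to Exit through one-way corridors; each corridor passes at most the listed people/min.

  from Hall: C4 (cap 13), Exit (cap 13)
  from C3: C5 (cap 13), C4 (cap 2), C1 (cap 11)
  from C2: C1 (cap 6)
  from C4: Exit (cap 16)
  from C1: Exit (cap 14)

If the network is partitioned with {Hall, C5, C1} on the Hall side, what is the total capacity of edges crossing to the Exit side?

Edges leaving {Hall, C5, C1}: Hall→C4 (13), Hall→Exit (13), C1→Exit (14).
Cut capacity = 13 + 13 + 14 = 40.

40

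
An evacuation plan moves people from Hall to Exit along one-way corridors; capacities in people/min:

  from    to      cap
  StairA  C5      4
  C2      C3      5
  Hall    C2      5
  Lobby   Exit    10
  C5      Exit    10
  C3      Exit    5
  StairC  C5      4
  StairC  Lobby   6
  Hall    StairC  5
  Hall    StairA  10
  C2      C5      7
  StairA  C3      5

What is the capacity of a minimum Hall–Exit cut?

19

Augment Hall→C2→C5→Exit: bottleneck 5, flow now 5.
Augment Hall→StairC→C5→Exit: bottleneck 4, flow now 9.
Augment Hall→StairC→Lobby→Exit: bottleneck 1, flow now 10.
Augment Hall→StairA→C5→Exit: bottleneck 1, flow now 11.
Augment Hall→StairA→C3→Exit: bottleneck 5, flow now 16.
Augment Hall→StairA→C5→StairC→Lobby→Exit: bottleneck 3, flow now 19. (uses reverse residual edge)
No augmenting path remains; maximum flow = 19.
By max-flow min-cut, the minimum cut capacity equals the max flow.
In the residual graph, reachable from Hall: {Hall, StairA}.
Min-cut edges: Hall→C2 (5), Hall→StairC (5), StairA→C5 (4), StairA→C3 (5); capacity 5 + 5 + 4 + 5 = 19.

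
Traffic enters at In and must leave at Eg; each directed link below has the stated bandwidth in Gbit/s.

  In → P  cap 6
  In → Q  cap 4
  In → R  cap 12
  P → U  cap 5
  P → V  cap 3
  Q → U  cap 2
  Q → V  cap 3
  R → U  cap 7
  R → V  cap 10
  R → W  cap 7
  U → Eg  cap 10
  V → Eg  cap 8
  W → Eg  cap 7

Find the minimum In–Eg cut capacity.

Augment In→P→U→Eg: bottleneck 5, flow now 5.
Augment In→P→V→Eg: bottleneck 1, flow now 6.
Augment In→Q→U→Eg: bottleneck 2, flow now 8.
Augment In→Q→V→Eg: bottleneck 2, flow now 10.
Augment In→R→U→Eg: bottleneck 3, flow now 13.
Augment In→R→V→Eg: bottleneck 5, flow now 18.
Augment In→R→W→Eg: bottleneck 4, flow now 22.
No augmenting path remains; maximum flow = 22.
By max-flow min-cut, the minimum cut capacity equals the max flow.
In the residual graph, reachable from In: {In}.
Min-cut edges: In→P (6), In→Q (4), In→R (12); capacity 6 + 4 + 12 = 22.

22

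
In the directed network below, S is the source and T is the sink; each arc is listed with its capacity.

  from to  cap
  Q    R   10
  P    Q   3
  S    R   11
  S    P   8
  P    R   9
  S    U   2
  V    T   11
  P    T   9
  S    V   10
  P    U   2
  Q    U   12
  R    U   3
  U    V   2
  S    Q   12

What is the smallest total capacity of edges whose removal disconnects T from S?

19

Augment S→P→T: bottleneck 8, flow now 8.
Augment S→V→T: bottleneck 10, flow now 18.
Augment S→U→V→T: bottleneck 1, flow now 19.
No augmenting path remains; maximum flow = 19.
By max-flow min-cut, the minimum cut capacity equals the max flow.
In the residual graph, reachable from S: {S, Q, R, U, V}.
Min-cut edges: S→P (8), V→T (11); capacity 8 + 11 = 19.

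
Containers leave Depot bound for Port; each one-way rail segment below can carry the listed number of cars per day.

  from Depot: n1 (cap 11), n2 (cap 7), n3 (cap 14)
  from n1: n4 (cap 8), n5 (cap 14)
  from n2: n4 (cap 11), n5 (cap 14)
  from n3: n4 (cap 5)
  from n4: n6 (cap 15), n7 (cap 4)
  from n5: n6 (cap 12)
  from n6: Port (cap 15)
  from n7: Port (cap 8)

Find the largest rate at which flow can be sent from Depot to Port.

19

Augment Depot→n1→n4→n6→Port: bottleneck 8, flow now 8.
Augment Depot→n1→n5→n6→Port: bottleneck 3, flow now 11.
Augment Depot→n2→n4→n6→Port: bottleneck 4, flow now 15.
Augment Depot→n2→n4→n7→Port: bottleneck 3, flow now 18.
Augment Depot→n3→n4→n7→Port: bottleneck 1, flow now 19.
No augmenting path remains; maximum flow = 19.
In the residual graph, reachable from Depot: {Depot, n1, n2, n3, n4, n5, n6}.
Min-cut edges: n4→n7 (4), n6→Port (15); capacity 4 + 15 = 19.
This cut is saturated, so no flow can exceed 19.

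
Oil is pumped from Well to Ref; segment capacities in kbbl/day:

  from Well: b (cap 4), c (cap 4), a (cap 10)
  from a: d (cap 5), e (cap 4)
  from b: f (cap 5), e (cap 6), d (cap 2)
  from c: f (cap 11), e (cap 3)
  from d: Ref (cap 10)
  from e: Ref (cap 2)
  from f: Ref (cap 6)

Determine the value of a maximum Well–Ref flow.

Augment Well→a→d→Ref: bottleneck 5, flow now 5.
Augment Well→a→e→Ref: bottleneck 2, flow now 7.
Augment Well→b→d→Ref: bottleneck 2, flow now 9.
Augment Well→b→f→Ref: bottleneck 2, flow now 11.
Augment Well→c→f→Ref: bottleneck 4, flow now 15.
No augmenting path remains; maximum flow = 15.
In the residual graph, reachable from Well: {Well, a, e}.
Min-cut edges: Well→b (4), Well→c (4), a→d (5), e→Ref (2); capacity 4 + 4 + 5 + 2 = 15.
This cut is saturated, so no flow can exceed 15.

15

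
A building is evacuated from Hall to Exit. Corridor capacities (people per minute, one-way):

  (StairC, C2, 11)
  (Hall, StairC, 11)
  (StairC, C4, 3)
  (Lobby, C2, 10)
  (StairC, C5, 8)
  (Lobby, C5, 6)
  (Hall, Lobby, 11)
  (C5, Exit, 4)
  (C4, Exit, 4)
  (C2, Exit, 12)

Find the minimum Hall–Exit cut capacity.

Augment Hall→StairC→C4→Exit: bottleneck 3, flow now 3.
Augment Hall→StairC→C2→Exit: bottleneck 8, flow now 11.
Augment Hall→Lobby→C2→Exit: bottleneck 4, flow now 15.
Augment Hall→Lobby→C5→Exit: bottleneck 4, flow now 19.
No augmenting path remains; maximum flow = 19.
By max-flow min-cut, the minimum cut capacity equals the max flow.
In the residual graph, reachable from Hall: {Hall, StairC, Lobby, C2, C5}.
Min-cut edges: StairC→C4 (3), C2→Exit (12), C5→Exit (4); capacity 3 + 12 + 4 = 19.

19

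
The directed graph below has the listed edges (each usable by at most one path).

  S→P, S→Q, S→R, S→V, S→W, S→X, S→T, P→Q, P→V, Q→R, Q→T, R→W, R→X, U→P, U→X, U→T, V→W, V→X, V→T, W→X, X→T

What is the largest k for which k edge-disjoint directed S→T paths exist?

Assign every edge capacity 1; by Menger, the answer equals the max flow.
Path S→T (+1); total 1.
Path S→Q→T (+1); total 2.
Path S→V→T (+1); total 3.
Path S→X→T (+1); total 4.
No residual S→T path; max flow = 4.
Certifying cut of size 4: {Q→T, S→T, V→T, X→T}.

4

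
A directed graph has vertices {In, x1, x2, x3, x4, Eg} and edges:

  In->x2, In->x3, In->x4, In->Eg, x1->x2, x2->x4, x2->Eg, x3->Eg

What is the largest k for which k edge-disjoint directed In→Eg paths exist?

3

Assign every edge capacity 1; by Menger, the answer equals the max flow.
Path In→Eg (+1); total 1.
Path In→x2→Eg (+1); total 2.
Path In→x3→Eg (+1); total 3.
No residual In→Eg path; max flow = 3.
Certifying cut of size 3: {In→Eg, In→x2, In→x3}.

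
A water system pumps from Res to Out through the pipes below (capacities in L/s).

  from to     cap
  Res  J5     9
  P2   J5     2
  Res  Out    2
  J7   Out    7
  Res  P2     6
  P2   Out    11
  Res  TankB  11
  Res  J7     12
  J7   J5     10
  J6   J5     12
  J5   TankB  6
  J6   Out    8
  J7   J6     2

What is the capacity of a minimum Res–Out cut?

17

Augment Res→Out: bottleneck 2, flow now 2.
Augment Res→P2→Out: bottleneck 6, flow now 8.
Augment Res→J7→Out: bottleneck 7, flow now 15.
Augment Res→J7→J6→Out: bottleneck 2, flow now 17.
No augmenting path remains; maximum flow = 17.
By max-flow min-cut, the minimum cut capacity equals the max flow.
In the residual graph, reachable from Res: {Res, J7, J5, TankB}.
Min-cut edges: Res→P2 (6), Res→Out (2), J7→J6 (2), J7→Out (7); capacity 6 + 2 + 2 + 7 = 17.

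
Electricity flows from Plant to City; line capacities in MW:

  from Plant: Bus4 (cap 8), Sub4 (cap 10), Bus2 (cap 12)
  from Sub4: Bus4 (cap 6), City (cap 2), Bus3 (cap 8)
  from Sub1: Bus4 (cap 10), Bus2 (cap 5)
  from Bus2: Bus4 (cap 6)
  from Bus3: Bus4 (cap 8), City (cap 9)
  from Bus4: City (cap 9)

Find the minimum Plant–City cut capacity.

Augment Plant→Sub4→City: bottleneck 2, flow now 2.
Augment Plant→Bus4→City: bottleneck 8, flow now 10.
Augment Plant→Sub4→Bus3→City: bottleneck 8, flow now 18.
Augment Plant→Bus2→Bus4→City: bottleneck 1, flow now 19.
No augmenting path remains; maximum flow = 19.
By max-flow min-cut, the minimum cut capacity equals the max flow.
In the residual graph, reachable from Plant: {Plant, Bus2, Bus4}.
Min-cut edges: Plant→Sub4 (10), Bus4→City (9); capacity 10 + 9 = 19.

19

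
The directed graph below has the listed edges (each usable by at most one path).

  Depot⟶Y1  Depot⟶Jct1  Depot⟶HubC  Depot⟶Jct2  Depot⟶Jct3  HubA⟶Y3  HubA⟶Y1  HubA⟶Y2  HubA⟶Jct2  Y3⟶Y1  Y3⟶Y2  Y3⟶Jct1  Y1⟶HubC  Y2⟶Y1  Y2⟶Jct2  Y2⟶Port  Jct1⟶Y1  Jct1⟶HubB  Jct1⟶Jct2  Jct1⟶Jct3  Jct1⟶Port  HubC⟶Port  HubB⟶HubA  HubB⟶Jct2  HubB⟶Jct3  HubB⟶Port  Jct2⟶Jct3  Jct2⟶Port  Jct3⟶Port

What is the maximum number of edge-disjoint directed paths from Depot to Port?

4

Assign every edge capacity 1; by Menger, the answer equals the max flow.
Path Depot→Jct1→Port (+1); total 1.
Path Depot→HubC→Port (+1); total 2.
Path Depot→Jct2→Port (+1); total 3.
Path Depot→Jct3→Port (+1); total 4.
No residual Depot→Port path; max flow = 4.
Certifying cut of size 4: {Depot→Jct1, Depot→Jct2, Depot→Jct3, HubC→Port}.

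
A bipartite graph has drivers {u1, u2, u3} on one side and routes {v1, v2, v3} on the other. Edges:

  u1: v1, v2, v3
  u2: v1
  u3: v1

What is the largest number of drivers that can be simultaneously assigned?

2

Unit-capacity flow: source→left, listed edges, right→sink; max matching = max flow.
Augmenting path u1→v1 (+1); matched 1.
Augmenting path u2→v1→u1→v2 (+1); matched 2.
No augmenting path remains; maximum matching = 2.
König certificate: {u1, v1} is a vertex cover of size 2 (every listed pair touches it), so no matching can be larger.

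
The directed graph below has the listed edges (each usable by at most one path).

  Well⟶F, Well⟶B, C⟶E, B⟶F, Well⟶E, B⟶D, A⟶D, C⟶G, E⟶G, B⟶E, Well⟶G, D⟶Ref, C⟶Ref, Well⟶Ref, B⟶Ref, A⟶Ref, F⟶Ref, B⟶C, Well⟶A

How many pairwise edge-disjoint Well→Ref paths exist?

4

Assign every edge capacity 1; by Menger, the answer equals the max flow.
Path Well→Ref (+1); total 1.
Path Well→A→Ref (+1); total 2.
Path Well→B→Ref (+1); total 3.
Path Well→F→Ref (+1); total 4.
No residual Well→Ref path; max flow = 4.
Certifying cut of size 4: {Well→A, Well→B, Well→F, Well→Ref}.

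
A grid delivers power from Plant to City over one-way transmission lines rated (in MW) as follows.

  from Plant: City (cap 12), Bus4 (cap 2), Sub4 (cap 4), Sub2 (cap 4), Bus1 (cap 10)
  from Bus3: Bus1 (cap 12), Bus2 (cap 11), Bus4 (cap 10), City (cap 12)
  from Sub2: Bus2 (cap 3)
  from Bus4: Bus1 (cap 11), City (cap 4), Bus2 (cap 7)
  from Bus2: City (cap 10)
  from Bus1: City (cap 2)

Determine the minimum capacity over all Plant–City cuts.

19

Augment Plant→City: bottleneck 12, flow now 12.
Augment Plant→Bus4→City: bottleneck 2, flow now 14.
Augment Plant→Bus1→City: bottleneck 2, flow now 16.
Augment Plant→Sub2→Bus2→City: bottleneck 3, flow now 19.
No augmenting path remains; maximum flow = 19.
By max-flow min-cut, the minimum cut capacity equals the max flow.
In the residual graph, reachable from Plant: {Plant, Sub2, Sub4, Bus1}.
Min-cut edges: Plant→Bus4 (2), Plant→City (12), Sub2→Bus2 (3), Bus1→City (2); capacity 2 + 12 + 3 + 2 = 19.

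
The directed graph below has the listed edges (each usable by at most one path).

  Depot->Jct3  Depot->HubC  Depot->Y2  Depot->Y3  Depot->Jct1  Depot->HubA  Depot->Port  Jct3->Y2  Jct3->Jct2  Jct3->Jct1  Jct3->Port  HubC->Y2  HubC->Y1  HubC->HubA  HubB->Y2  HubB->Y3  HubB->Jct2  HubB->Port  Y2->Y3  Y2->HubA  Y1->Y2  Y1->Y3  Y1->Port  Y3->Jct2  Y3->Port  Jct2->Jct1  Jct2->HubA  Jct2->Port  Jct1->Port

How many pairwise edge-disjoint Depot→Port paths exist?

Assign every edge capacity 1; by Menger, the answer equals the max flow.
Path Depot→Port (+1); total 1.
Path Depot→Jct3→Port (+1); total 2.
Path Depot→Y3→Port (+1); total 3.
Path Depot→Jct1→Port (+1); total 4.
Path Depot→HubC→Y1→Port (+1); total 5.
Path Depot→Y2→Y3→Jct2→Port (+1); total 6.
No residual Depot→Port path; max flow = 6.
Certifying cut of size 6: {Depot→HubC, Depot→Jct1, Depot→Jct3, Depot→Port, Depot→Y2, Depot→Y3}.

6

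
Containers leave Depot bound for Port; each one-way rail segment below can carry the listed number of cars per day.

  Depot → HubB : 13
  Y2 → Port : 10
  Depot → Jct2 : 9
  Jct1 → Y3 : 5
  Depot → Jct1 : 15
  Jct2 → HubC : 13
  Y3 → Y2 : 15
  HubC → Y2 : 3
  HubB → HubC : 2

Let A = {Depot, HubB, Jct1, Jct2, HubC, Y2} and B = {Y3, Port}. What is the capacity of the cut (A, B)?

Edges leaving {Depot, HubB, Jct1, Jct2, HubC, Y2}: Jct1→Y3 (5), Y2→Port (10).
Cut capacity = 5 + 10 = 15.

15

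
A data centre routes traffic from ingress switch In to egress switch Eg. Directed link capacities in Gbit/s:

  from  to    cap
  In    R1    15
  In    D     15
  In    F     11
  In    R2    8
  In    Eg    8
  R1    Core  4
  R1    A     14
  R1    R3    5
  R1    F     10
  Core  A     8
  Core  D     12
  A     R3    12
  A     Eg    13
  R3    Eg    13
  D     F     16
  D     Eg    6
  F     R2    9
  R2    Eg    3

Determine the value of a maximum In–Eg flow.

32

Augment In→Eg: bottleneck 8, flow now 8.
Augment In→D→Eg: bottleneck 6, flow now 14.
Augment In→R2→Eg: bottleneck 3, flow now 17.
Augment In→R1→A→Eg: bottleneck 13, flow now 30.
Augment In→R1→R3→Eg: bottleneck 2, flow now 32.
No augmenting path remains; maximum flow = 32.
In the residual graph, reachable from In: {In, D, F, R2}.
Min-cut edges: In→R1 (15), In→Eg (8), D→Eg (6), R2→Eg (3); capacity 15 + 8 + 6 + 3 = 32.
This cut is saturated, so no flow can exceed 32.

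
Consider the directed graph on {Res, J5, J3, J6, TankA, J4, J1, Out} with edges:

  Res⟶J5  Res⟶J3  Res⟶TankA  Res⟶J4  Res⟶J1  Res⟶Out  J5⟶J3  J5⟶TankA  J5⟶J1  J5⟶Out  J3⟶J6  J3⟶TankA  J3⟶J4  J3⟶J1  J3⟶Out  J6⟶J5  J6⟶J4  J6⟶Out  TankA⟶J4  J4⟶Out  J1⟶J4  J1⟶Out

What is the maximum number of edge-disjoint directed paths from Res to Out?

5

Assign every edge capacity 1; by Menger, the answer equals the max flow.
Path Res→Out (+1); total 1.
Path Res→J5→Out (+1); total 2.
Path Res→J3→Out (+1); total 3.
Path Res→J4→Out (+1); total 4.
Path Res→J1→Out (+1); total 5.
No residual Res→Out path; max flow = 5.
Certifying cut of size 5: {J4→Out, Res→J1, Res→J3, Res→J5, Res→Out}.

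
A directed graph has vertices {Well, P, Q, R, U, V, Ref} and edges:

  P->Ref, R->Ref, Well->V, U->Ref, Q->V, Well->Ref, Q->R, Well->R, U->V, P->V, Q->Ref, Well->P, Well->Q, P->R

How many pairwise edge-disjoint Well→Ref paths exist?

Assign every edge capacity 1; by Menger, the answer equals the max flow.
Path Well→Ref (+1); total 1.
Path Well→P→Ref (+1); total 2.
Path Well→Q→Ref (+1); total 3.
Path Well→R→Ref (+1); total 4.
No residual Well→Ref path; max flow = 4.
Certifying cut of size 4: {Well→P, Well→Q, Well→R, Well→Ref}.

4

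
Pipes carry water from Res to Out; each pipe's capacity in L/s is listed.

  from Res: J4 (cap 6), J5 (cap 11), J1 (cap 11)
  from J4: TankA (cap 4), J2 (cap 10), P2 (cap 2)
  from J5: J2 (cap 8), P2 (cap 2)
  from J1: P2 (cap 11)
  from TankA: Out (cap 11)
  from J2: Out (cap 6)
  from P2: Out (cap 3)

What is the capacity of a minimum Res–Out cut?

13

Augment Res→J4→TankA→Out: bottleneck 4, flow now 4.
Augment Res→J4→J2→Out: bottleneck 2, flow now 6.
Augment Res→J5→J2→Out: bottleneck 4, flow now 10.
Augment Res→J5→P2→Out: bottleneck 2, flow now 12.
Augment Res→J1→P2→Out: bottleneck 1, flow now 13.
No augmenting path remains; maximum flow = 13.
By max-flow min-cut, the minimum cut capacity equals the max flow.
In the residual graph, reachable from Res: {Res, J4, J5, J1, J2, P2}.
Min-cut edges: J4→TankA (4), J2→Out (6), P2→Out (3); capacity 4 + 6 + 3 = 13.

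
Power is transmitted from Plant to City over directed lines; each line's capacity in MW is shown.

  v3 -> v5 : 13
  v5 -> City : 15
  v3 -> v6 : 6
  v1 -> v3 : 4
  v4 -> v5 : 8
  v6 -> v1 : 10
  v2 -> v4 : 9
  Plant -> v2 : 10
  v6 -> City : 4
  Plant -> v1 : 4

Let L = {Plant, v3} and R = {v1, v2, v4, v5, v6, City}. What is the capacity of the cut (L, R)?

Edges leaving {Plant, v3}: Plant→v1 (4), Plant→v2 (10), v3→v5 (13), v3→v6 (6).
Cut capacity = 4 + 10 + 13 + 6 = 33.

33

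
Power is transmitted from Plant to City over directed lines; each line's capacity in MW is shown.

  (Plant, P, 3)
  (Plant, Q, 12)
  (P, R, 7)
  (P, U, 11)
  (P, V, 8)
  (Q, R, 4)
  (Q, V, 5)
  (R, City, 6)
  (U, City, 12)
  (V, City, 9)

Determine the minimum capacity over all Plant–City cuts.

Augment Plant→P→R→City: bottleneck 3, flow now 3.
Augment Plant→Q→R→City: bottleneck 3, flow now 6.
Augment Plant→Q→V→City: bottleneck 5, flow now 11.
Augment Plant→Q→R→P→U→City: bottleneck 1, flow now 12. (uses reverse residual edge)
No augmenting path remains; maximum flow = 12.
By max-flow min-cut, the minimum cut capacity equals the max flow.
In the residual graph, reachable from Plant: {Plant, Q}.
Min-cut edges: Plant→P (3), Q→R (4), Q→V (5); capacity 3 + 4 + 5 = 12.

12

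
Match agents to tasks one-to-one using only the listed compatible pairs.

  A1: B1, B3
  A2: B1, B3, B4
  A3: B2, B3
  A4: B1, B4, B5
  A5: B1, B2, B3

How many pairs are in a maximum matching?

Unit-capacity flow: source→left, listed edges, right→sink; max matching = max flow.
Augmenting path A1→B1 (+1); matched 1.
Augmenting path A2→B3 (+1); matched 2.
Augmenting path A3→B2 (+1); matched 3.
Augmenting path A4→B4 (+1); matched 4.
Augmenting path A5→B3→A2→B4→A4→B5 (+1); matched 5.
No augmenting path remains; maximum matching = 5.
König certificate: {A1, A2, A3, A4, A5} is a vertex cover of size 5 (every listed pair touches it), so no matching can be larger.

5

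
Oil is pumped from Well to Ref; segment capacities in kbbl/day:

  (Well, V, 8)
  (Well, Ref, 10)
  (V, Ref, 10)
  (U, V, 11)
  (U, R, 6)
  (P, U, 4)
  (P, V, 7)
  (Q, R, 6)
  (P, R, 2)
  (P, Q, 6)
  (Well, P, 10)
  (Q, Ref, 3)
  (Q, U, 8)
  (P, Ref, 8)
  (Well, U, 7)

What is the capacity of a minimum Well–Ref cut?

Augment Well→Ref: bottleneck 10, flow now 10.
Augment Well→P→Ref: bottleneck 8, flow now 18.
Augment Well→V→Ref: bottleneck 8, flow now 26.
Augment Well→P→Q→Ref: bottleneck 2, flow now 28.
Augment Well→U→V→Ref: bottleneck 2, flow now 30.
No augmenting path remains; maximum flow = 30.
By max-flow min-cut, the minimum cut capacity equals the max flow.
In the residual graph, reachable from Well: {Well, R, U, V}.
Min-cut edges: Well→P (10), Well→Ref (10), V→Ref (10); capacity 10 + 10 + 10 = 30.

30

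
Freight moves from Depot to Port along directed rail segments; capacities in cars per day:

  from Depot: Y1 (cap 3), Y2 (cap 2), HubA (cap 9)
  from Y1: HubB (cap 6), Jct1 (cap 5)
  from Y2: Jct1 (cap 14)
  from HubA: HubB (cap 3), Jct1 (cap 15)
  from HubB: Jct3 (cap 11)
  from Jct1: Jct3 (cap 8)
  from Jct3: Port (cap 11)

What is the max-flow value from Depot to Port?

11

Augment Depot→Y1→HubB→Jct3→Port: bottleneck 3, flow now 3.
Augment Depot→Y2→Jct1→Jct3→Port: bottleneck 2, flow now 5.
Augment Depot→HubA→HubB→Jct3→Port: bottleneck 3, flow now 8.
Augment Depot→HubA→Jct1→Jct3→Port: bottleneck 3, flow now 11.
No augmenting path remains; maximum flow = 11.
In the residual graph, reachable from Depot: {Depot, Y1, Y2, HubA, HubB, Jct1, Jct3}.
Min-cut edges: Jct3→Port (11); capacity 11 = 11.
This cut is saturated, so no flow can exceed 11.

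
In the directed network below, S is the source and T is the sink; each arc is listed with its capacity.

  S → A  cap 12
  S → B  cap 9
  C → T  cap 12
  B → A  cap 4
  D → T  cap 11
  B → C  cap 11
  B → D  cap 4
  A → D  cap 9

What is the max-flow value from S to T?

Augment S→A→D→T: bottleneck 9, flow now 9.
Augment S→B→C→T: bottleneck 9, flow now 18.
No augmenting path remains; maximum flow = 18.
In the residual graph, reachable from S: {S, A}.
Min-cut edges: S→B (9), A→D (9); capacity 9 + 9 = 18.
This cut is saturated, so no flow can exceed 18.

18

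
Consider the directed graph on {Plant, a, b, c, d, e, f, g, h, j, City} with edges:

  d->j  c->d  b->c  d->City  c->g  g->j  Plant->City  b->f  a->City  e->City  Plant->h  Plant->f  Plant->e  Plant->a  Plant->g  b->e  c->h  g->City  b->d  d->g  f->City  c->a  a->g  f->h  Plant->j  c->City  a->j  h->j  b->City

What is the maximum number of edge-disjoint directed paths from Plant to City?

5

Assign every edge capacity 1; by Menger, the answer equals the max flow.
Path Plant→City (+1); total 1.
Path Plant→a→City (+1); total 2.
Path Plant→e→City (+1); total 3.
Path Plant→f→City (+1); total 4.
Path Plant→g→City (+1); total 5.
No residual Plant→City path; max flow = 5.
Certifying cut of size 5: {Plant→City, Plant→a, Plant→e, Plant→f, Plant→g}.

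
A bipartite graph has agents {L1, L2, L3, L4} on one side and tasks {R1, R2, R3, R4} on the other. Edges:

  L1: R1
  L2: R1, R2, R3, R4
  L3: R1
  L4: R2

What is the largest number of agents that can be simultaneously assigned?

3

Unit-capacity flow: source→left, listed edges, right→sink; max matching = max flow.
Augmenting path L1→R1 (+1); matched 1.
Augmenting path L2→R2 (+1); matched 2.
Augmenting path L4→R2→L2→R3 (+1); matched 3.
No augmenting path remains; maximum matching = 3.
König certificate: {L2, L4, R1} is a vertex cover of size 3 (every listed pair touches it), so no matching can be larger.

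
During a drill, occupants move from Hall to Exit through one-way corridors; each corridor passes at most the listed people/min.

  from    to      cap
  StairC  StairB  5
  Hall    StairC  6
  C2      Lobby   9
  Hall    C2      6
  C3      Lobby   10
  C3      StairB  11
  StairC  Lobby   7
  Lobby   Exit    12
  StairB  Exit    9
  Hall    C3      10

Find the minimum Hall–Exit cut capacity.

21

Augment Hall→StairC→Lobby→Exit: bottleneck 6, flow now 6.
Augment Hall→C2→Lobby→Exit: bottleneck 6, flow now 12.
Augment Hall→C3→StairB→Exit: bottleneck 9, flow now 21.
No augmenting path remains; maximum flow = 21.
By max-flow min-cut, the minimum cut capacity equals the max flow.
In the residual graph, reachable from Hall: {Hall, StairC, C2, C3, Lobby, StairB}.
Min-cut edges: Lobby→Exit (12), StairB→Exit (9); capacity 12 + 9 = 21.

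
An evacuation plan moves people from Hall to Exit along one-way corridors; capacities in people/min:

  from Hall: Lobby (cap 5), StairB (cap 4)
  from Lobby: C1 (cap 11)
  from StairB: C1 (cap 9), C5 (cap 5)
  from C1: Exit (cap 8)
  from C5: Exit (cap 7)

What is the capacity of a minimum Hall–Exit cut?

9

Augment Hall→Lobby→C1→Exit: bottleneck 5, flow now 5.
Augment Hall→StairB→C1→Exit: bottleneck 3, flow now 8.
Augment Hall→StairB→C5→Exit: bottleneck 1, flow now 9.
No augmenting path remains; maximum flow = 9.
By max-flow min-cut, the minimum cut capacity equals the max flow.
In the residual graph, reachable from Hall: {Hall}.
Min-cut edges: Hall→Lobby (5), Hall→StairB (4); capacity 5 + 4 = 9.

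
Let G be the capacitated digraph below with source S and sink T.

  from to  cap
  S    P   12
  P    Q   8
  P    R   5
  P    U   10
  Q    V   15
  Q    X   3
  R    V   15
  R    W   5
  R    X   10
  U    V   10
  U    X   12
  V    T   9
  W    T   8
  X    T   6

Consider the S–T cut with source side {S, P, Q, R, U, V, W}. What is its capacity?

42

Edges leaving {S, P, Q, R, U, V, W}: Q→X (3), R→X (10), U→X (12), V→T (9), W→T (8).
Cut capacity = 3 + 10 + 12 + 9 + 8 = 42.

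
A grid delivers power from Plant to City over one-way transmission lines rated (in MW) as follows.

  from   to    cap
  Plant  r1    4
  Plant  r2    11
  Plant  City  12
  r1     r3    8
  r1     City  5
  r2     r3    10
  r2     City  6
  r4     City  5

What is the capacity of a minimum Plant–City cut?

22

Augment Plant→City: bottleneck 12, flow now 12.
Augment Plant→r1→City: bottleneck 4, flow now 16.
Augment Plant→r2→City: bottleneck 6, flow now 22.
No augmenting path remains; maximum flow = 22.
By max-flow min-cut, the minimum cut capacity equals the max flow.
In the residual graph, reachable from Plant: {Plant, r2, r3}.
Min-cut edges: Plant→r1 (4), Plant→City (12), r2→City (6); capacity 4 + 12 + 6 = 22.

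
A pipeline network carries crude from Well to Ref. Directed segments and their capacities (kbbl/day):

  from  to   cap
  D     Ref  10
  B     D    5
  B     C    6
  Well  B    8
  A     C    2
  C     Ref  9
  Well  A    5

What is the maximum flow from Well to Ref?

Augment Well→A→C→Ref: bottleneck 2, flow now 2.
Augment Well→B→C→Ref: bottleneck 6, flow now 8.
Augment Well→B→D→Ref: bottleneck 2, flow now 10.
No augmenting path remains; maximum flow = 10.
In the residual graph, reachable from Well: {Well, A}.
Min-cut edges: Well→B (8), A→C (2); capacity 8 + 2 = 10.
This cut is saturated, so no flow can exceed 10.

10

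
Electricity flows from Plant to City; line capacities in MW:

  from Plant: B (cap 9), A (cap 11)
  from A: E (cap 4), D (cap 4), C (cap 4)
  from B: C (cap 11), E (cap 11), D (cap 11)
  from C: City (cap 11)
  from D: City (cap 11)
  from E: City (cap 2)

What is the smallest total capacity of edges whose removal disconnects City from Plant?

19

Augment Plant→A→C→City: bottleneck 4, flow now 4.
Augment Plant→A→D→City: bottleneck 4, flow now 8.
Augment Plant→A→E→City: bottleneck 2, flow now 10.
Augment Plant→B→C→City: bottleneck 7, flow now 17.
Augment Plant→B→D→City: bottleneck 2, flow now 19.
No augmenting path remains; maximum flow = 19.
By max-flow min-cut, the minimum cut capacity equals the max flow.
In the residual graph, reachable from Plant: {Plant, A, E}.
Min-cut edges: Plant→B (9), A→C (4), A→D (4), E→City (2); capacity 9 + 4 + 4 + 2 = 19.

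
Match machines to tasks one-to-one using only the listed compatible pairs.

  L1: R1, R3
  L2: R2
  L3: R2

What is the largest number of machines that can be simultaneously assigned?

2

Unit-capacity flow: source→left, listed edges, right→sink; max matching = max flow.
Augmenting path L1→R1 (+1); matched 1.
Augmenting path L2→R2 (+1); matched 2.
No augmenting path remains; maximum matching = 2.
König certificate: {L1, R2} is a vertex cover of size 2 (every listed pair touches it), so no matching can be larger.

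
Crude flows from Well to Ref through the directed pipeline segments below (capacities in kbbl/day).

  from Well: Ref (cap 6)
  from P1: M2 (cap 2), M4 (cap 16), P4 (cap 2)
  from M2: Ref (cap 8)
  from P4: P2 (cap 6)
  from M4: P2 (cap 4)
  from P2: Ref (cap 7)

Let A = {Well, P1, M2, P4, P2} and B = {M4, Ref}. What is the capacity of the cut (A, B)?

37

Edges leaving {Well, P1, M2, P4, P2}: Well→Ref (6), P1→M4 (16), M2→Ref (8), P2→Ref (7).
Cut capacity = 6 + 16 + 8 + 7 = 37.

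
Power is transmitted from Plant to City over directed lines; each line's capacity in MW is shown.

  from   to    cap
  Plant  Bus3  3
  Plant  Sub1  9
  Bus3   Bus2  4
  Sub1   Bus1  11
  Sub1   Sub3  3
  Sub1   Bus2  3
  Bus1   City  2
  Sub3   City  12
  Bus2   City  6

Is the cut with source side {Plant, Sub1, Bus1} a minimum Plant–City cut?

Given cut capacity: 3 + 3 + 3 + 2 = 11.
Augment Plant→Bus3→Bus2→City: bottleneck 3, flow now 3.
Augment Plant→Sub1→Bus1→City: bottleneck 2, flow now 5.
Augment Plant→Sub1→Sub3→City: bottleneck 3, flow now 8.
Augment Plant→Sub1→Bus2→City: bottleneck 3, flow now 11.
No augmenting path remains; maximum flow = 11.
Cut capacity 11 equals the max flow, so it is a minimum cut.

Yes — it is a minimum cut (capacity 11).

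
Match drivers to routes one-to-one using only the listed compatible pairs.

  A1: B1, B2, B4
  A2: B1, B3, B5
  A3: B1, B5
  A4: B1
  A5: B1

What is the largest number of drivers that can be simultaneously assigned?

Unit-capacity flow: source→left, listed edges, right→sink; max matching = max flow.
Augmenting path A1→B1 (+1); matched 1.
Augmenting path A2→B3 (+1); matched 2.
Augmenting path A3→B5 (+1); matched 3.
Augmenting path A4→B1→A1→B2 (+1); matched 4.
No augmenting path remains; maximum matching = 4.
König certificate: {A1, A2, A3, B1} is a vertex cover of size 4 (every listed pair touches it), so no matching can be larger.

4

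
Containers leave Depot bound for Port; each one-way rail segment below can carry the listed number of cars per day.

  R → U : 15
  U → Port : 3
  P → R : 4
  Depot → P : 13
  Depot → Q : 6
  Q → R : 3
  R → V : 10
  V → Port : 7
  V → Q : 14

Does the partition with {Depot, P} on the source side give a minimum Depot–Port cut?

No — its capacity is 10, but the minimum cut has capacity 7.

Given cut capacity: 6 + 4 = 10.
Augment Depot→P→R→U→Port: bottleneck 3, flow now 3.
Augment Depot→P→R→V→Port: bottleneck 1, flow now 4.
Augment Depot→Q→R→V→Port: bottleneck 3, flow now 7.
No augmenting path remains; maximum flow = 7.
In the residual graph, reachable from Depot: {Depot, P, Q}.
Min-cut edges: P→R (4), Q→R (3); capacity 4 + 3 = 7.
Cut capacity 10 exceeds the max flow 7, so it is not minimum.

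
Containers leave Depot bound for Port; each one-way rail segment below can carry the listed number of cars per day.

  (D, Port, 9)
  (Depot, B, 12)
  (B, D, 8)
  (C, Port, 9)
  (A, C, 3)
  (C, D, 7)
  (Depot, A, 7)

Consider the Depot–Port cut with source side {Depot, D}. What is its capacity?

28

Edges leaving {Depot, D}: Depot→A (7), Depot→B (12), D→Port (9).
Cut capacity = 7 + 12 + 9 = 28.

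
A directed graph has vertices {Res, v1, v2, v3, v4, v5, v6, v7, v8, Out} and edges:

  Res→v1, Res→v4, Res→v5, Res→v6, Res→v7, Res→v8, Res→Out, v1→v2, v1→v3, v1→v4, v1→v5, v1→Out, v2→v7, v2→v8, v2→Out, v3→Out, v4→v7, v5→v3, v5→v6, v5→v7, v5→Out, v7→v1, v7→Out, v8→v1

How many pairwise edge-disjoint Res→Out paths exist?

6

Assign every edge capacity 1; by Menger, the answer equals the max flow.
Path Res→Out (+1); total 1.
Path Res→v1→Out (+1); total 2.
Path Res→v5→Out (+1); total 3.
Path Res→v7→Out (+1); total 4.
Path Res→v8→v1→v2→Out (+1); total 5.
Path Res→v4→v7→v1→v3→Out (+1); total 6.
No residual Res→Out path; max flow = 6.
Certifying cut of size 6: {Res→Out, Res→v1, Res→v4, Res→v5, Res→v7, Res→v8}.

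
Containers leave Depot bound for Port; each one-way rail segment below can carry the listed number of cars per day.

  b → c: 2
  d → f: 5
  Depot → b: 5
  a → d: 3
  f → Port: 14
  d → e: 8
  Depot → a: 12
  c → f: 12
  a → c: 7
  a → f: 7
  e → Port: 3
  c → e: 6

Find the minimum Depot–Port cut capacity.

14

Augment Depot→a→f→Port: bottleneck 7, flow now 7.
Augment Depot→a→c→e→Port: bottleneck 3, flow now 10.
Augment Depot→a→c→f→Port: bottleneck 2, flow now 12.
Augment Depot→b→c→f→Port: bottleneck 2, flow now 14.
No augmenting path remains; maximum flow = 14.
By max-flow min-cut, the minimum cut capacity equals the max flow.
In the residual graph, reachable from Depot: {Depot, b}.
Min-cut edges: Depot→a (12), b→c (2); capacity 12 + 2 = 14.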